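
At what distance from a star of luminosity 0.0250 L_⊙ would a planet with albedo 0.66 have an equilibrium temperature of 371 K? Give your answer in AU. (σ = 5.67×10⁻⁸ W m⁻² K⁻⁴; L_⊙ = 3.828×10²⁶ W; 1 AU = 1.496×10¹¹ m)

L = 0.0250 × 3.828×10²⁶ = 9.57×10²⁴ W.
From T_eq⁴ = L(1−A)/(16πσd²): d = √[L(1−A)/(16πσT_eq⁴)].
d = √[9.57×10²⁴ × 0.34 / (16π × 5.67×10⁻⁸ × (371)⁴)] = 7.76×10⁹ m = 0.0519 AU.

d ≈ 0.0519 AU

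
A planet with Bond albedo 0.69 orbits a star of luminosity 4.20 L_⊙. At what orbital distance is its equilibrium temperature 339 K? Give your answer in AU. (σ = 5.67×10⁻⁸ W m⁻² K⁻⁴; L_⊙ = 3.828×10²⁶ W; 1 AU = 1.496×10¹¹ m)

L = 4.20 × 3.828×10²⁶ = 1.61×10²⁷ W.
From T_eq⁴ = L(1−A)/(16πσd²): d = √[L(1−A)/(16πσT_eq⁴)].
d = √[1.61×10²⁷ × 0.31 / (16π × 5.67×10⁻⁸ × (339)⁴)] = 1.15×10¹¹ m = 0.769 AU.

d ≈ 0.769 AU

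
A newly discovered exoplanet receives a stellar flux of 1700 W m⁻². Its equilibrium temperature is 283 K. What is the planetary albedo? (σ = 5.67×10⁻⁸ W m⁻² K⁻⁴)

From T_eq⁴ = S(1−A)/(4σ): 1−A = 4σT_eq⁴/S.
1−A = 4 × 5.67×10⁻⁸ × (283)⁴ / 1700 = 0.856.

A ≈ 0.14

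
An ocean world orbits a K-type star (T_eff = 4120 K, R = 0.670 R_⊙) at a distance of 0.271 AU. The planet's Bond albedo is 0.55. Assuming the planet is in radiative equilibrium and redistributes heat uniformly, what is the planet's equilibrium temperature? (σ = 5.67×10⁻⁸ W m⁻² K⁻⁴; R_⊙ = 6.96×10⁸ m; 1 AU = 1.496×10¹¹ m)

R_⋆ = 0.670 × 6.96×10⁸ = 4.66×10⁸ m.
d = 0.271 AU = 4.05×10¹⁰ m.
L = 4πR_⋆²σT_⋆⁴ = 4π(4.66×10⁸)² × 5.67×10⁻⁸ × (4120)⁴ = 4.46×10²⁵ W.
S = L/(4πd²) = 2160 W m⁻².
Energy balance: absorbed = emitted ⇒ πR²·S(1−A) = 4πR²·σT_eq⁴, so T_eq⁴ = S(1−A)/(4σ).
T_eq = [2160 × 0.45 / (4 × 5.67×10⁻⁸)]^(1/4) = (4.29×10⁹)^(1/4) = 256 K.

T_eq ≈ 256 K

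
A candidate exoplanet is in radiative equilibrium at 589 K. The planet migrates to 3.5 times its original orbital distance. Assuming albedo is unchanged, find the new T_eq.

T_eq ≈ 315 K

T_eq ∝ L^(1/4) · d^(−1/2).
T′ = 589 / 3.5^(1/2) = 315 K.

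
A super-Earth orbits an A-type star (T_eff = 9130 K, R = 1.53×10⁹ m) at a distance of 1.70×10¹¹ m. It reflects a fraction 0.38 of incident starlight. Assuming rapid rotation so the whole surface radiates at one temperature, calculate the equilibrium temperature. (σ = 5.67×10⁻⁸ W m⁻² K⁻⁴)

L = 4πR_⋆²σT_⋆⁴ = 4π(1.53×10⁹)² × 5.67×10⁻⁸ × (9130)⁴ = 1.16×10²⁸ W.
S = L/(4πd²) = 3.19×10⁴ W m⁻².
Energy balance: absorbed = emitted ⇒ πR²·S(1−A) = 4πR²·σT_eq⁴, so T_eq⁴ = S(1−A)/(4σ).
T_eq = [3.19×10⁴ × 0.62 / (4 × 5.67×10⁻⁸)]^(1/4) = (8.72×10¹⁰)^(1/4) = 543 K.

T_eq ≈ 543 K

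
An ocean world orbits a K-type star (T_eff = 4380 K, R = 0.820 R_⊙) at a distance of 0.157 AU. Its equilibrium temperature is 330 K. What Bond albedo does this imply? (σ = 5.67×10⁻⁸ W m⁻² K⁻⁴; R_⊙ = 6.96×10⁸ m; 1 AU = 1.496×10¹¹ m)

A ≈ 0.78

R_⋆ = 0.820 × 6.96×10⁸ = 5.71×10⁸ m.
d = 0.157 AU = 2.35×10¹⁰ m.
L = 4πR_⋆²σT_⋆⁴ = 4π(5.71×10⁸)² × 5.67×10⁻⁸ × (4380)⁴ = 8.54×10²⁵ W.
S = L/(4πd²) = 1.23×10⁴ W m⁻².
From T_eq⁴ = S(1−A)/(4σ): 1−A = 4σT_eq⁴/S.
1−A = 4 × 5.67×10⁻⁸ × (330)⁴ / 1.23×10⁴ = 0.218.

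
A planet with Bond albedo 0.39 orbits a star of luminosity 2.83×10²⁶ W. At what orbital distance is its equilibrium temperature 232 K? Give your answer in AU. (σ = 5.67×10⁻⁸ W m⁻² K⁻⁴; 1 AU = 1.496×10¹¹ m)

From T_eq⁴ = L(1−A)/(16πσd²): d = √[L(1−A)/(16πσT_eq⁴)].
d = √[2.83×10²⁶ × 0.61 / (16π × 5.67×10⁻⁸ × (232)⁴)] = 1.45×10¹¹ m = 0.967 AU.

d ≈ 0.967 AU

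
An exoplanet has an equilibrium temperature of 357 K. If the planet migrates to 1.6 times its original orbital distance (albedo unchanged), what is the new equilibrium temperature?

T_eq ≈ 282 K

T_eq ∝ L^(1/4) · d^(−1/2).
T′ = 357 / 1.6^(1/2) = 282 K.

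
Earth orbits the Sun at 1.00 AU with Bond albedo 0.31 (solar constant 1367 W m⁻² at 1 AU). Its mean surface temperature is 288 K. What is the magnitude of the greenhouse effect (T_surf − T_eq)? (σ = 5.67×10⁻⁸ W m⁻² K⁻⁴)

ΔT ≈ 34.1 K

S = 1367/1.00² = 1367 W m⁻².
T_eq = [S(1−A)/(4σ)]^(1/4) = [1367×0.69/(4×5.67×10⁻⁸)]^(1/4) = 253.9 K.
ΔT = T_surf − T_eq = 288 − 253.9.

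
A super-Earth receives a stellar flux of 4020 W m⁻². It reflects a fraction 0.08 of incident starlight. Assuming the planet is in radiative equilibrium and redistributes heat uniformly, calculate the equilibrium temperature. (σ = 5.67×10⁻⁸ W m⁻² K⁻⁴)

T_eq ≈ 357 K

Energy balance: absorbed = emitted ⇒ πR²·S(1−A) = 4πR²·σT_eq⁴, so T_eq⁴ = S(1−A)/(4σ).
T_eq = [4020 × 0.92 / (4 × 5.67×10⁻⁸)]^(1/4) = (1.63×10¹⁰)^(1/4) = 357 K.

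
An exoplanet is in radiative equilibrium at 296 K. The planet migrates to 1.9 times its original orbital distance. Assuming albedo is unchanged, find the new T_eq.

T_eq ≈ 215 K

T_eq ∝ L^(1/4) · d^(−1/2).
T′ = 296 / 1.9^(1/2) = 215 K.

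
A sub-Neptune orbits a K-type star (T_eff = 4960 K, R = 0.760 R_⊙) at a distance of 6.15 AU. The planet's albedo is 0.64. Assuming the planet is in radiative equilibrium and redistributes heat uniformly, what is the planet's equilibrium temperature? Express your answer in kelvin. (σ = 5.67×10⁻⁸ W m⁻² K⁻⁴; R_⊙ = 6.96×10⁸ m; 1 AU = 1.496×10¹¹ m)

T_eq ≈ 65.1 K

R_⋆ = 0.760 × 6.96×10⁸ = 5.29×10⁸ m.
d = 6.15 AU = 9.20×10¹¹ m.
L = 4πR_⋆²σT_⋆⁴ = 4π(5.29×10⁸)² × 5.67×10⁻⁸ × (4960)⁴ = 1.21×10²⁶ W.
S = L/(4πd²) = 11.3 W m⁻².
Energy balance: absorbed = emitted ⇒ πR²·S(1−A) = 4πR²·σT_eq⁴, so T_eq⁴ = S(1−A)/(4σ).
T_eq = [11.3 × 0.36 / (4 × 5.67×10⁻⁸)]^(1/4) = (1.80×10⁷)^(1/4) = 65.1 K.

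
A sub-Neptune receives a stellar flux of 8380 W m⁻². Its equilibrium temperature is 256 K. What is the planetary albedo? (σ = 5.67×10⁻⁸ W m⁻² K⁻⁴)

A ≈ 0.88

From T_eq⁴ = S(1−A)/(4σ): 1−A = 4σT_eq⁴/S.
1−A = 4 × 5.67×10⁻⁸ × (256)⁴ / 8380 = 0.116.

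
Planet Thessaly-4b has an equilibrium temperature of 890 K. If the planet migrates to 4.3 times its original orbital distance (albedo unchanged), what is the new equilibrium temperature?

T_eq ≈ 429 K

T_eq ∝ L^(1/4) · d^(−1/2).
T′ = 890 / 4.3^(1/2) = 429 K.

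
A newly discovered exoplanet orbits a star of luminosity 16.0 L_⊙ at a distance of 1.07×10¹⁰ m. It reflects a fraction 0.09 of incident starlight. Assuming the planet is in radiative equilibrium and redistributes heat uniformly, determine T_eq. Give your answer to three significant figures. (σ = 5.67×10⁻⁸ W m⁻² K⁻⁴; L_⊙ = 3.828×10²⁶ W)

T_eq ≈ 2030 K

L = 16.0 × 3.828×10²⁶ = 6.12×10²⁷ W.
Flux: S = L/(4πd²) = 6.12×10²⁷/(4π×(1.07×10¹⁰)²) = 4.26×10⁶ W m⁻².
Energy balance: absorbed = emitted ⇒ πR²·S(1−A) = 4πR²·σT_eq⁴, so T_eq⁴ = S(1−A)/(4σ).
T_eq = [4.26×10⁶ × 0.91 / (4 × 5.67×10⁻⁸)]^(1/4) = (1.71×10¹³)^(1/4) = 2030 K.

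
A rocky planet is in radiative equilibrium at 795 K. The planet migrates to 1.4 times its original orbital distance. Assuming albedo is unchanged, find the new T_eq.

T_eq ≈ 672 K

T_eq ∝ L^(1/4) · d^(−1/2).
T′ = 795 / 1.4^(1/2) = 672 K.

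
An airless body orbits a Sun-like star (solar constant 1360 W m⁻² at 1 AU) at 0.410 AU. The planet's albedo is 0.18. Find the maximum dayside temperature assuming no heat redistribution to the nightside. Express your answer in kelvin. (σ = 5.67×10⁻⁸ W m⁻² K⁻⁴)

Flux at 0.410 AU: S = 1360/0.410² = 8090 W m⁻².
With no redistribution each surface element balances locally: S(1−A) = σT⁴.
T = [8090 × 0.82 / 5.67×10⁻⁸]^(1/4) = (1.17×10¹¹)^(1/4) = 585 K.

T_ss ≈ 585 K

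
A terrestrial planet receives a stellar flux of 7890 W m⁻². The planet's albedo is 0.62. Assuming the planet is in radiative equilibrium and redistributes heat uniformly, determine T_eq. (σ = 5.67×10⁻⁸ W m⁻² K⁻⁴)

T_eq ≈ 339 K

Energy balance: absorbed = emitted ⇒ πR²·S(1−A) = 4πR²·σT_eq⁴, so T_eq⁴ = S(1−A)/(4σ).
T_eq = [7890 × 0.38 / (4 × 5.67×10⁻⁸)]^(1/4) = (1.32×10¹⁰)^(1/4) = 339 K.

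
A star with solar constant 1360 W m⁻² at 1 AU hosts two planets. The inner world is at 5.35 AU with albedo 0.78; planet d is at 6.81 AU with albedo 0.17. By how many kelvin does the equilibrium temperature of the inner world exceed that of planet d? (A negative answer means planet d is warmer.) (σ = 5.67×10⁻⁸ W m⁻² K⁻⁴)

T_eq = [S₀(1−A)/(4σd²)]^(1/4), so T ∝ (1−A)^(1/4) / √d.
T₁ = [1360×0.22/(4×5.67×10⁻⁸×5.35²)]^(1/4) = 82.40 K.
T₂ = [1360×0.83/(4×5.67×10⁻⁸×6.81²)]^(1/4) = 101.78 K.

ΔT ≈ -19.4 K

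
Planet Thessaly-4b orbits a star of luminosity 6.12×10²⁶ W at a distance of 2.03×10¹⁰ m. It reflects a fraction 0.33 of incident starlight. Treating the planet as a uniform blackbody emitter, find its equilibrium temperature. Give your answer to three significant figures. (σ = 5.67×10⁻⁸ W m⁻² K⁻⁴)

T_eq ≈ 769 K

Flux: S = L/(4πd²) = 6.12×10²⁶/(4π×(2.03×10¹⁰)²) = 1.18×10⁵ W m⁻².
Energy balance: absorbed = emitted ⇒ πR²·S(1−A) = 4πR²·σT_eq⁴, so T_eq⁴ = S(1−A)/(4σ).
T_eq = [1.18×10⁵ × 0.67 / (4 × 5.67×10⁻⁸)]^(1/4) = (3.49×10¹¹)^(1/4) = 769 K.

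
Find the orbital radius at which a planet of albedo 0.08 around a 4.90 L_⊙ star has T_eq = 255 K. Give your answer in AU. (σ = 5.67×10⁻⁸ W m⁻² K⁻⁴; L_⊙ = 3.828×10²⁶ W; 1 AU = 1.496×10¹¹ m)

d ≈ 2.53 AU

L = 4.90 × 3.828×10²⁶ = 1.88×10²⁷ W.
From T_eq⁴ = L(1−A)/(16πσd²): d = √[L(1−A)/(16πσT_eq⁴)].
d = √[1.88×10²⁷ × 0.92 / (16π × 5.67×10⁻⁸ × (255)⁴)] = 3.78×10¹¹ m = 2.53 AU.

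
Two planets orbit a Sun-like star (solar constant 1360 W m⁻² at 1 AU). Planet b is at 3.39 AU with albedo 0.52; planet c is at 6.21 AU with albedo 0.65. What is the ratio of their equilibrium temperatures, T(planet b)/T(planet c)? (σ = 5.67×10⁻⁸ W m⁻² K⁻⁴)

T_eq = [S₀(1−A)/(4σd²)]^(1/4), so T ∝ (1−A)^(1/4) / √d.
T₁ = [1360×0.48/(4×5.67×10⁻⁸×3.39²)]^(1/4) = 125.80 K.
T₂ = [1360×0.35/(4×5.67×10⁻⁸×6.21²)]^(1/4) = 85.89 K.

T₁/T₂ ≈ 1.465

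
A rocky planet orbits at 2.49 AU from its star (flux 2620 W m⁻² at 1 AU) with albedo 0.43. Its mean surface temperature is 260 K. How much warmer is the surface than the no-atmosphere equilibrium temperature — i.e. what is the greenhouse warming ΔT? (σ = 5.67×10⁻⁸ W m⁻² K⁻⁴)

S = 2620/2.49² = 422.6 W m⁻².
T_eq = [S(1−A)/(4σ)]^(1/4) = [422.6×0.57/(4×5.67×10⁻⁸)]^(1/4) = 180.5 K.
ΔT = T_surf − T_eq = 260 − 180.5.

ΔT ≈ 79.5 K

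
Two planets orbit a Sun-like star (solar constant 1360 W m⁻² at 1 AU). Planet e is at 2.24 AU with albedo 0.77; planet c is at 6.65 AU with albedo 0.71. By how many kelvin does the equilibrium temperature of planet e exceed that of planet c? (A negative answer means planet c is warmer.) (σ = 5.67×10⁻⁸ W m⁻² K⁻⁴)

ΔT ≈ 49.6 K

T_eq = [S₀(1−A)/(4σd²)]^(1/4), so T ∝ (1−A)^(1/4) / √d.
T₁ = [1360×0.23/(4×5.67×10⁻⁸×2.24²)]^(1/4) = 128.76 K.
T₂ = [1360×0.29/(4×5.67×10⁻⁸×6.65²)]^(1/4) = 79.19 K.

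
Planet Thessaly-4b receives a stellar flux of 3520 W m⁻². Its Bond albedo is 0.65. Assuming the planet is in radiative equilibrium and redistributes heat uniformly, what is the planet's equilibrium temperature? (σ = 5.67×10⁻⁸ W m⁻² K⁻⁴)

T_eq ≈ 271 K

Energy balance: absorbed = emitted ⇒ πR²·S(1−A) = 4πR²·σT_eq⁴, so T_eq⁴ = S(1−A)/(4σ).
T_eq = [3520 × 0.35 / (4 × 5.67×10⁻⁸)]^(1/4) = (5.43×10⁹)^(1/4) = 271 K.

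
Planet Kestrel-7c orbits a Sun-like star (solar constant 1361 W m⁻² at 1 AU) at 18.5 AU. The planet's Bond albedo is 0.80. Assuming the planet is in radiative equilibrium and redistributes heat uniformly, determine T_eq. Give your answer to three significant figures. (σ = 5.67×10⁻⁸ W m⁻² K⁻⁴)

T_eq ≈ 43.3 K

Flux at 18.5 AU: S = 1361/18.5² = 3.98 W m⁻².
Energy balance: absorbed = emitted ⇒ πR²·S(1−A) = 4πR²·σT_eq⁴, so T_eq⁴ = S(1−A)/(4σ).
T_eq = [3.98 × 0.20 / (4 × 5.67×10⁻⁸)]^(1/4) = (3.51×10⁶)^(1/4) = 43.3 K.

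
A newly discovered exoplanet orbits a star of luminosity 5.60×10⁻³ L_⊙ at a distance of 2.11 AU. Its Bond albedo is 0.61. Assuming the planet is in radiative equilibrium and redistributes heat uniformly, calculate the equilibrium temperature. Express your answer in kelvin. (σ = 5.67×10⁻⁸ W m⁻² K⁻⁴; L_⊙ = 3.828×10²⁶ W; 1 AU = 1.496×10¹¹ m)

d = 2.11 AU = 3.16×10¹¹ m.
L = 5.60×10⁻³ × 3.828×10²⁶ = 2.14×10²⁴ W.
Flux: S = L/(4πd²) = 2.14×10²⁴/(4π×(3.16×10¹¹)²) = 1.71 W m⁻².
Energy balance: absorbed = emitted ⇒ πR²·S(1−A) = 4πR²·σT_eq⁴, so T_eq⁴ = S(1−A)/(4σ).
T_eq = [1.71 × 0.39 / (4 × 5.67×10⁻⁸)]^(1/4) = (2.94×10⁶)^(1/4) = 41.4 K.

T_eq ≈ 41.4 K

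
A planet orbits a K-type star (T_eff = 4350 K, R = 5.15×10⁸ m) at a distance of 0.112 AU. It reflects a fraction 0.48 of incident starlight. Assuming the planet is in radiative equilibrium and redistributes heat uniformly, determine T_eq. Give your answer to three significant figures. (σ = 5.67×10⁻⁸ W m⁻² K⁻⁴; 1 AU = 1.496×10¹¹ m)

T_eq ≈ 458 K

d = 0.112 AU = 1.68×10¹⁰ m.
L = 4πR_⋆²σT_⋆⁴ = 4π(5.15×10⁸)² × 5.67×10⁻⁸ × (4350)⁴ = 6.77×10²⁵ W.
S = L/(4πd²) = 1.92×10⁴ W m⁻².
Energy balance: absorbed = emitted ⇒ πR²·S(1−A) = 4πR²·σT_eq⁴, so T_eq⁴ = S(1−A)/(4σ).
T_eq = [1.92×10⁴ × 0.52 / (4 × 5.67×10⁻⁸)]^(1/4) = (4.40×10¹⁰)^(1/4) = 458 K.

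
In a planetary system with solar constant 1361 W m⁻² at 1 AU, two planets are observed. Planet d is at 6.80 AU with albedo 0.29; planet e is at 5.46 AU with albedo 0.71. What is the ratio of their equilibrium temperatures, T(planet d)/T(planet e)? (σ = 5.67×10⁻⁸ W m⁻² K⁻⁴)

T₁/T₂ ≈ 1.121

T_eq = [S₀(1−A)/(4σd²)]^(1/4), so T ∝ (1−A)^(1/4) / √d.
T₁ = [1361×0.71/(4×5.67×10⁻⁸×6.80²)]^(1/4) = 97.97 K.
T₂ = [1361×0.29/(4×5.67×10⁻⁸×5.46²)]^(1/4) = 87.41 K.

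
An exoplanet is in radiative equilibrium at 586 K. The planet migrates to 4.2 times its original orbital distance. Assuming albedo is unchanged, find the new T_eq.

T_eq ≈ 286 K

T_eq ∝ L^(1/4) · d^(−1/2).
T′ = 586 / 4.2^(1/2) = 286 K.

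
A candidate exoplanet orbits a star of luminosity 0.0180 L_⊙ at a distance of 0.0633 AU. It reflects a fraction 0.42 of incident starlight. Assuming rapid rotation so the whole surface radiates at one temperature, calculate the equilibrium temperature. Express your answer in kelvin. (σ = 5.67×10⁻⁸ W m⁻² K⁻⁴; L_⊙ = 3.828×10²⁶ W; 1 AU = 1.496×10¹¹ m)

T_eq ≈ 354 K

d = 0.0633 AU = 9.47×10⁹ m.
L = 0.0180 × 3.828×10²⁶ = 6.89×10²⁴ W.
Flux: S = L/(4πd²) = 6.89×10²⁴/(4π×(9.47×10⁹)²) = 6110 W m⁻².
Energy balance: absorbed = emitted ⇒ πR²·S(1−A) = 4πR²·σT_eq⁴, so T_eq⁴ = S(1−A)/(4σ).
T_eq = [6110 × 0.58 / (4 × 5.67×10⁻⁸)]^(1/4) = (1.56×10¹⁰)^(1/4) = 354 K.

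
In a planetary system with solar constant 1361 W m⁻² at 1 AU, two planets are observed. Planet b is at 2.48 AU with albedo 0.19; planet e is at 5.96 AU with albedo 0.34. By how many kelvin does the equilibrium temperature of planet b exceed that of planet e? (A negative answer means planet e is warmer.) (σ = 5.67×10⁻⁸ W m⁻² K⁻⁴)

T_eq = [S₀(1−A)/(4σd²)]^(1/4), so T ∝ (1−A)^(1/4) / √d.
T₁ = [1361×0.81/(4×5.67×10⁻⁸×2.48²)]^(1/4) = 167.67 K.
T₂ = [1361×0.66/(4×5.67×10⁻⁸×5.96²)]^(1/4) = 102.76 K.

ΔT ≈ 64.9 K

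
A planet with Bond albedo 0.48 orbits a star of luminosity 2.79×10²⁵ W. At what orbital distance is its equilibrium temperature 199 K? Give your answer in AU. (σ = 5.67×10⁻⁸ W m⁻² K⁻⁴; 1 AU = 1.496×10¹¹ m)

d ≈ 0.381 AU

From T_eq⁴ = L(1−A)/(16πσd²): d = √[L(1−A)/(16πσT_eq⁴)].
d = √[2.79×10²⁵ × 0.52 / (16π × 5.67×10⁻⁸ × (199)⁴)] = 5.70×10¹⁰ m = 0.381 AU.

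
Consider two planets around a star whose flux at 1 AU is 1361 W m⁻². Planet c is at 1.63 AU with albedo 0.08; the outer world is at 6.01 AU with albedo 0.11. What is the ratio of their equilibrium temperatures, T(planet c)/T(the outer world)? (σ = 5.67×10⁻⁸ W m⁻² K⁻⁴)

T₁/T₂ ≈ 1.936

T_eq = [S₀(1−A)/(4σd²)]^(1/4), so T ∝ (1−A)^(1/4) / √d.
T₁ = [1361×0.92/(4×5.67×10⁻⁸×1.63²)]^(1/4) = 213.50 K.
T₂ = [1361×0.89/(4×5.67×10⁻⁸×6.01²)]^(1/4) = 110.27 K.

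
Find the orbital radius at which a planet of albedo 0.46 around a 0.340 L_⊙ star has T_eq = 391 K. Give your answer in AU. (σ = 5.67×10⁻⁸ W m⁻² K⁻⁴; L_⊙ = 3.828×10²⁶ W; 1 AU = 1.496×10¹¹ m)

d ≈ 0.217 AU

L = 0.340 × 3.828×10²⁶ = 1.30×10²⁶ W.
From T_eq⁴ = L(1−A)/(16πσd²): d = √[L(1−A)/(16πσT_eq⁴)].
d = √[1.30×10²⁶ × 0.54 / (16π × 5.67×10⁻⁸ × (391)⁴)] = 3.25×10¹⁰ m = 0.217 AU.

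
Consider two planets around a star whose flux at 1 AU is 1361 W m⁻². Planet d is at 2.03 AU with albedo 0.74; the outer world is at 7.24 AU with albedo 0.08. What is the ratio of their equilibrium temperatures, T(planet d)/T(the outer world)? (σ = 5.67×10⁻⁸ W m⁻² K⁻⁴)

T₁/T₂ ≈ 1.377

T_eq = [S₀(1−A)/(4σd²)]^(1/4), so T ∝ (1−A)^(1/4) / √d.
T₁ = [1361×0.26/(4×5.67×10⁻⁸×2.03²)]^(1/4) = 139.49 K.
T₂ = [1361×0.92/(4×5.67×10⁻⁸×7.24²)]^(1/4) = 101.31 K.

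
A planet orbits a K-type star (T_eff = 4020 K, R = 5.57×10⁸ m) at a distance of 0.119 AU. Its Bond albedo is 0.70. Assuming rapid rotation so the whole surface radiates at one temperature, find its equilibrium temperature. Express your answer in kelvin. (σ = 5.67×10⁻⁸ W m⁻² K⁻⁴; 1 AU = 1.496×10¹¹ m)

d = 0.119 AU = 1.78×10¹⁰ m.
L = 4πR_⋆²σT_⋆⁴ = 4π(5.57×10⁸)² × 5.67×10⁻⁸ × (4020)⁴ = 5.77×10²⁵ W.
S = L/(4πd²) = 1.45×10⁴ W m⁻².
Energy balance: absorbed = emitted ⇒ πR²·S(1−A) = 4πR²·σT_eq⁴, so T_eq⁴ = S(1−A)/(4σ).
T_eq = [1.45×10⁴ × 0.30 / (4 × 5.67×10⁻⁸)]^(1/4) = (1.92×10¹⁰)^(1/4) = 372 K.

T_eq ≈ 372 K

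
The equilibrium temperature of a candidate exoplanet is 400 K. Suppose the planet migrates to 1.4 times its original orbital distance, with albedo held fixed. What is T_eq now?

T_eq ∝ L^(1/4) · d^(−1/2).
T′ = 400 / 1.4^(1/2) = 338 K.

T_eq ≈ 338 K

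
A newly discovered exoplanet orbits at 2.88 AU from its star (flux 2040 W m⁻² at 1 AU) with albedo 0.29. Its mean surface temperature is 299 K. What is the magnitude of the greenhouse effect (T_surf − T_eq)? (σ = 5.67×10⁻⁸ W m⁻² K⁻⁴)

ΔT ≈ 132.4 K

S = 2040/2.88² = 245.9 W m⁻².
T_eq = [S(1−A)/(4σ)]^(1/4) = [245.9×0.71/(4×5.67×10⁻⁸)]^(1/4) = 166.6 K.
ΔT = T_surf − T_eq = 299 − 166.6.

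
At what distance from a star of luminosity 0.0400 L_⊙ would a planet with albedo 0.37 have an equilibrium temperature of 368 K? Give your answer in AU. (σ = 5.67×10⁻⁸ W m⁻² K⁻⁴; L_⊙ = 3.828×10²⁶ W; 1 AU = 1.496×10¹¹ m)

d ≈ 0.0908 AU

L = 0.0400 × 3.828×10²⁶ = 1.53×10²⁵ W.
From T_eq⁴ = L(1−A)/(16πσd²): d = √[L(1−A)/(16πσT_eq⁴)].
d = √[1.53×10²⁵ × 0.63 / (16π × 5.67×10⁻⁸ × (368)⁴)] = 1.36×10¹⁰ m = 0.0908 AU.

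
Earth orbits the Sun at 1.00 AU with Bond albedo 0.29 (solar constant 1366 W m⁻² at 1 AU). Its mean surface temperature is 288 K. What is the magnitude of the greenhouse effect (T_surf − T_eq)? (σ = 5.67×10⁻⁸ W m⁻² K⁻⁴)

S = 1366/1.00² = 1366 W m⁻².
T_eq = [S(1−A)/(4σ)]^(1/4) = [1366×0.71/(4×5.67×10⁻⁸)]^(1/4) = 255.7 K.
ΔT = T_surf − T_eq = 288 − 255.7.

ΔT ≈ 32.3 K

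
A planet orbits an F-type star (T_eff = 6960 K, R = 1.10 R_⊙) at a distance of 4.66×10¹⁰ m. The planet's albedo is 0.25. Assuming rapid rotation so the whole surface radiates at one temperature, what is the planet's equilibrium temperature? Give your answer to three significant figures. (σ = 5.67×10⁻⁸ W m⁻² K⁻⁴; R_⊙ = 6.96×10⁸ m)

T_eq ≈ 587 K

R_⋆ = 1.10 × 6.96×10⁸ = 7.66×10⁸ m.
L = 4πR_⋆²σT_⋆⁴ = 4π(7.66×10⁸)² × 5.67×10⁻⁸ × (6960)⁴ = 9.80×10²⁶ W.
S = L/(4πd²) = 3.59×10⁴ W m⁻².
Energy balance: absorbed = emitted ⇒ πR²·S(1−A) = 4πR²·σT_eq⁴, so T_eq⁴ = S(1−A)/(4σ).
T_eq = [3.59×10⁴ × 0.75 / (4 × 5.67×10⁻⁸)]^(1/4) = (1.19×10¹¹)^(1/4) = 587 K.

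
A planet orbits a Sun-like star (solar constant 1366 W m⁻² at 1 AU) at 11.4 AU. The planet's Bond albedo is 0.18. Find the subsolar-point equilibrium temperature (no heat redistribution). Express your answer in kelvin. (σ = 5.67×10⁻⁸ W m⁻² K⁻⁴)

T_ss ≈ 111 K

Flux at 11.4 AU: S = 1366/11.4² = 10.5 W m⁻².
At the subsolar point the surface absorbs S(1−A) and emits σT⁴ per unit area — no factor of 4, since only the local patch is in balance.
T = [10.5 × 0.82 / 5.67×10⁻⁸]^(1/4) = (1.52×10⁸)^(1/4) = 111 K.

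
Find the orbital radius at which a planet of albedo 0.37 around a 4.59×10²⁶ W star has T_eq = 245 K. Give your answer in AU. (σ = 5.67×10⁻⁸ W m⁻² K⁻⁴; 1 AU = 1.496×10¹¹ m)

From T_eq⁴ = L(1−A)/(16πσd²): d = √[L(1−A)/(16πσT_eq⁴)].
d = √[4.59×10²⁶ × 0.63 / (16π × 5.67×10⁻⁸ × (245)⁴)] = 1.68×10¹¹ m = 1.12 AU.

d ≈ 1.12 AU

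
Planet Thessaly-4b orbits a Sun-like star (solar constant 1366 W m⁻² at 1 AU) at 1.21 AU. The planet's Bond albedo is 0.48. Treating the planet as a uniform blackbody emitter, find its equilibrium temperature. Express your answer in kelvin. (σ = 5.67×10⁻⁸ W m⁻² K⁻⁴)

Flux at 1.21 AU: S = 1366/1.21² = 933 W m⁻².
Energy balance: absorbed = emitted ⇒ πR²·S(1−A) = 4πR²·σT_eq⁴, so T_eq⁴ = S(1−A)/(4σ).
T_eq = [933 × 0.52 / (4 × 5.67×10⁻⁸)]^(1/4) = (2.14×10⁹)^(1/4) = 215 K.

T_eq ≈ 215 K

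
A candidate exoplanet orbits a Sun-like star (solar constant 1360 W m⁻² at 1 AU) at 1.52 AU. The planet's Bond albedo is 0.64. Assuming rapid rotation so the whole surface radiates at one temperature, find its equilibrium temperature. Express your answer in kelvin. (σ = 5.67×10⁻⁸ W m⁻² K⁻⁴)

Flux at 1.52 AU: S = 1360/1.52² = 589 W m⁻².
Energy balance: absorbed = emitted ⇒ πR²·S(1−A) = 4πR²·σT_eq⁴, so T_eq⁴ = S(1−A)/(4σ).
T_eq = [589 × 0.36 / (4 × 5.67×10⁻⁸)]^(1/4) = (9.34×10⁸)^(1/4) = 175 K.

T_eq ≈ 175 K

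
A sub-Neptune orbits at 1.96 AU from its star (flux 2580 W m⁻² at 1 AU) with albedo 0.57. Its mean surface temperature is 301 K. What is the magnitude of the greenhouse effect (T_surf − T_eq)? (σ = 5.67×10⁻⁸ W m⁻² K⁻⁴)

S = 2580/1.96² = 671.6 W m⁻².
T_eq = [S(1−A)/(4σ)]^(1/4) = [671.6×0.43/(4×5.67×10⁻⁸)]^(1/4) = 188.9 K.
ΔT = T_surf − T_eq = 301 − 188.9.

ΔT ≈ 112.1 K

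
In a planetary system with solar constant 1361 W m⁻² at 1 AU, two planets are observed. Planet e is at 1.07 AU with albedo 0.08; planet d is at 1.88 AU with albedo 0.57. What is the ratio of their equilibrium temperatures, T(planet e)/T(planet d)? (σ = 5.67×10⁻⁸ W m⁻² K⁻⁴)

T_eq = [S₀(1−A)/(4σd²)]^(1/4), so T ∝ (1−A)^(1/4) / √d.
T₁ = [1361×0.92/(4×5.67×10⁻⁸×1.07²)]^(1/4) = 263.52 K.
T₂ = [1361×0.43/(4×5.67×10⁻⁸×1.88²)]^(1/4) = 164.38 K.

T₁/T₂ ≈ 1.603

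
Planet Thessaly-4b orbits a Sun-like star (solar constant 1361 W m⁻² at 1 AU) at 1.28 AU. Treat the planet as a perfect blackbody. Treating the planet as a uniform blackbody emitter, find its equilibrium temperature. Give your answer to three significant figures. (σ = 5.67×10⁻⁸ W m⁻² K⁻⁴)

T_eq ≈ 246 K

Flux at 1.28 AU: S = 1361/1.28² = 831 W m⁻².
Energy balance: absorbed = emitted ⇒ πR²·S(1−A) = 4πR²·σT_eq⁴, so T_eq⁴ = S(1−A)/(4σ).
T_eq = [831 × 1.00 / (4 × 5.67×10⁻⁸)]^(1/4) = (3.66×10⁹)^(1/4) = 246 K.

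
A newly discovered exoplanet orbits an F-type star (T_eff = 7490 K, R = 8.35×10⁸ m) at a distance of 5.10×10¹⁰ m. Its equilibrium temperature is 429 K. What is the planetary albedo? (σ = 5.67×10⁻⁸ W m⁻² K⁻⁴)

A ≈ 0.84

L = 4πR_⋆²σT_⋆⁴ = 4π(8.35×10⁸)² × 5.67×10⁻⁸ × (7490)⁴ = 1.56×10²⁷ W.
S = L/(4πd²) = 4.78×10⁴ W m⁻².
From T_eq⁴ = S(1−A)/(4σ): 1−A = 4σT_eq⁴/S.
1−A = 4 × 5.67×10⁻⁸ × (429)⁴ / 4.78×10⁴ = 0.161.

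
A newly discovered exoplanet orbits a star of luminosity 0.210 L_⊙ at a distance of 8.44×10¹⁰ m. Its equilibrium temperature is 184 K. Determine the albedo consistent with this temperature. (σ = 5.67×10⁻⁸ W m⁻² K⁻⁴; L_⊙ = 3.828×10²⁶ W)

L = 0.210 × 3.828×10²⁶ = 8.04×10²⁵ W.
Flux: S = L/(4πd²) = 8.04×10²⁵/(4π×(8.44×10¹⁰)²) = 898 W m⁻².
From T_eq⁴ = S(1−A)/(4σ): 1−A = 4σT_eq⁴/S.
1−A = 4 × 5.67×10⁻⁸ × (184)⁴ / 898 = 0.289.

A ≈ 0.71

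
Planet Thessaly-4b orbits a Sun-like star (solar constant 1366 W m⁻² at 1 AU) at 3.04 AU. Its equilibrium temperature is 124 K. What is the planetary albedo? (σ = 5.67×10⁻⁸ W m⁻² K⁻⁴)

A ≈ 0.64

Flux at 3.04 AU: S = 1366/3.04² = 148 W m⁻².
From T_eq⁴ = S(1−A)/(4σ): 1−A = 4σT_eq⁴/S.
1−A = 4 × 5.67×10⁻⁸ × (124)⁴ / 148 = 0.363.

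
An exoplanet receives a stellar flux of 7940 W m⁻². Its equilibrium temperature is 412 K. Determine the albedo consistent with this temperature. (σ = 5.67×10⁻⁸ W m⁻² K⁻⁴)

From T_eq⁴ = S(1−A)/(4σ): 1−A = 4σT_eq⁴/S.
1−A = 4 × 5.67×10⁻⁸ × (412)⁴ / 7940 = 0.823.

A ≈ 0.18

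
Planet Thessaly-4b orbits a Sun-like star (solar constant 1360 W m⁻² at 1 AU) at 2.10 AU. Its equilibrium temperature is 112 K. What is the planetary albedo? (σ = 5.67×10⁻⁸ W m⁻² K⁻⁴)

A ≈ 0.88

Flux at 2.10 AU: S = 1360/2.10² = 308 W m⁻².
From T_eq⁴ = S(1−A)/(4σ): 1−A = 4σT_eq⁴/S.
1−A = 4 × 5.67×10⁻⁸ × (112)⁴ / 308 = 0.116.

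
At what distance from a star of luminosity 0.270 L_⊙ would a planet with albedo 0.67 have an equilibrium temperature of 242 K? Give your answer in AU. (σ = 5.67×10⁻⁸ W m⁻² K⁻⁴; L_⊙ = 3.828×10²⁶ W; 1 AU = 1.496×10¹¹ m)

d ≈ 0.395 AU

L = 0.270 × 3.828×10²⁶ = 1.03×10²⁶ W.
From T_eq⁴ = L(1−A)/(16πσd²): d = √[L(1−A)/(16πσT_eq⁴)].
d = √[1.03×10²⁶ × 0.33 / (16π × 5.67×10⁻⁸ × (242)⁴)] = 5.91×10¹⁰ m = 0.395 AU.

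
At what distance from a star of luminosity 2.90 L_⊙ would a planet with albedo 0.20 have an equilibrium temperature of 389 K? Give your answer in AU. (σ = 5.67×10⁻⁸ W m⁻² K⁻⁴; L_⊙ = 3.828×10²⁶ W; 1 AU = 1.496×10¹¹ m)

L = 2.90 × 3.828×10²⁶ = 1.11×10²⁷ W.
From T_eq⁴ = L(1−A)/(16πσd²): d = √[L(1−A)/(16πσT_eq⁴)].
d = √[1.11×10²⁷ × 0.80 / (16π × 5.67×10⁻⁸ × (389)⁴)] = 1.17×10¹¹ m = 0.780 AU.

d ≈ 0.780 AU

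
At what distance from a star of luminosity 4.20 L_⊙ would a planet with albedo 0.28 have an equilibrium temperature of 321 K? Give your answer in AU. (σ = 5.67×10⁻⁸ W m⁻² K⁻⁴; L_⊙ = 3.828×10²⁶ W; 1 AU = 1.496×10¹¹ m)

L = 4.20 × 3.828×10²⁶ = 1.61×10²⁷ W.
From T_eq⁴ = L(1−A)/(16πσd²): d = √[L(1−A)/(16πσT_eq⁴)].
d = √[1.61×10²⁷ × 0.72 / (16π × 5.67×10⁻⁸ × (321)⁴)] = 1.96×10¹¹ m = 1.31 AU.

d ≈ 1.31 AU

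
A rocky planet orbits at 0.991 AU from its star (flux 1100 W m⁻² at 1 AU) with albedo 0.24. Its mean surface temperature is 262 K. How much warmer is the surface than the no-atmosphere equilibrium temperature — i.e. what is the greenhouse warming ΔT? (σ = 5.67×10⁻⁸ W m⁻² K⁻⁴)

S = 1100/0.991² = 1120 W m⁻².
T_eq = [S(1−A)/(4σ)]^(1/4) = [1120×0.76/(4×5.67×10⁻⁸)]^(1/4) = 247.5 K.
ΔT = T_surf − T_eq = 262 − 247.5.

ΔT ≈ 14.5 K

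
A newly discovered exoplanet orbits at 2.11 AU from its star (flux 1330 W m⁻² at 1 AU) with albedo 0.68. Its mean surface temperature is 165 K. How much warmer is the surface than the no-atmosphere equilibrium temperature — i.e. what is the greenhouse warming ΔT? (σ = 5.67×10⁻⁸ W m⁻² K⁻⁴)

S = 1330/2.11² = 298.7 W m⁻².
T_eq = [S(1−A)/(4σ)]^(1/4) = [298.7×0.32/(4×5.67×10⁻⁸)]^(1/4) = 143.3 K.
ΔT = T_surf − T_eq = 165 − 143.3.

ΔT ≈ 21.7 K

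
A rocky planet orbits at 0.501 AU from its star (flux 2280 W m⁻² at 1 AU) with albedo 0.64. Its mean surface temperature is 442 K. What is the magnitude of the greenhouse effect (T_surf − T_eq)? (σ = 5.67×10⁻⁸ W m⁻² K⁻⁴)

ΔT ≈ 95.5 K

S = 2280/0.501² = 9084 W m⁻².
T_eq = [S(1−A)/(4σ)]^(1/4) = [9084×0.36/(4×5.67×10⁻⁸)]^(1/4) = 346.5 K.
ΔT = T_surf − T_eq = 442 − 346.5.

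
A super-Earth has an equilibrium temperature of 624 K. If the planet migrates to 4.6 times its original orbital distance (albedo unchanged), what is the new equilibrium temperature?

T_eq ∝ L^(1/4) · d^(−1/2).
T′ = 624 / 4.6^(1/2) = 291 K.

T_eq ≈ 291 K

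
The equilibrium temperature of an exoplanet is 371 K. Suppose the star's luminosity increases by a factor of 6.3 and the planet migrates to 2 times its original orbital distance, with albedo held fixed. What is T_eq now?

T_eq ∝ L^(1/4) · d^(−1/2).
T′ = 371 × 6.3^(1/4) / 2^(1/2) = 416 K.

T_eq ≈ 416 K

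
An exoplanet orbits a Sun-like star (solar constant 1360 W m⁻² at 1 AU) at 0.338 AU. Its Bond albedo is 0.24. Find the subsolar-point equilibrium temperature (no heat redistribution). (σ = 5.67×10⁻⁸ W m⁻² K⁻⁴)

Flux at 0.338 AU: S = 1360/0.338² = 1.19×10⁴ W m⁻².
At the subsolar point the surface absorbs S(1−A) and emits σT⁴ per unit area — no factor of 4, since only the local patch is in balance.
T = [1.19×10⁴ × 0.76 / 5.67×10⁻⁸]^(1/4) = (1.60×10¹¹)^(1/4) = 632 K.

T_ss ≈ 632 K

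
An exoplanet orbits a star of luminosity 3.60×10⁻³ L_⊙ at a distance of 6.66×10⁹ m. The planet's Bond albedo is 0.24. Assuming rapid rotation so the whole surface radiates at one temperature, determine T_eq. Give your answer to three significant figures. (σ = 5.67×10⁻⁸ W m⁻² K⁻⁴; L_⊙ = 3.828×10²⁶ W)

L = 3.60×10⁻³ × 3.828×10²⁶ = 1.38×10²⁴ W.
Flux: S = L/(4πd²) = 1.38×10²⁴/(4π×(6.66×10⁹)²) = 2470 W m⁻².
Energy balance: absorbed = emitted ⇒ πR²·S(1−A) = 4πR²·σT_eq⁴, so T_eq⁴ = S(1−A)/(4σ).
T_eq = [2470 × 0.76 / (4 × 5.67×10⁻⁸)]^(1/4) = (8.28×10⁹)^(1/4) = 302 K.

T_eq ≈ 302 K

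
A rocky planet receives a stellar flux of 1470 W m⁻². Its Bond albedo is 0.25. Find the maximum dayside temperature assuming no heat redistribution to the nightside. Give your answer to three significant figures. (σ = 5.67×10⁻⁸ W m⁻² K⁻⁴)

With no redistribution each surface element balances locally: S(1−A) = σT⁴.
T = [1470 × 0.75 / 5.67×10⁻⁸]^(1/4) = (1.94×10¹⁰)^(1/4) = 373 K.

T_ss ≈ 373 K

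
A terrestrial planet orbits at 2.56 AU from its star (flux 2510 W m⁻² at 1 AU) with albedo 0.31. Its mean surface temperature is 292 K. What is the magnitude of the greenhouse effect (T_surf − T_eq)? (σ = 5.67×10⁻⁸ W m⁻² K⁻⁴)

ΔT ≈ 107.2 K

S = 2510/2.56² = 383.0 W m⁻².
T_eq = [S(1−A)/(4σ)]^(1/4) = [383.0×0.69/(4×5.67×10⁻⁸)]^(1/4) = 184.8 K.
ΔT = T_surf − T_eq = 292 − 184.8.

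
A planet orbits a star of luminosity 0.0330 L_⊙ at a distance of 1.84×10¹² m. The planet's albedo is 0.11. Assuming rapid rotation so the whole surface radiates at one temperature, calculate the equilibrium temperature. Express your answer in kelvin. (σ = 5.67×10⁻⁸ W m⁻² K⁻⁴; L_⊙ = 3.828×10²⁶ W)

L = 0.0330 × 3.828×10²⁶ = 1.26×10²⁵ W.
Flux: S = L/(4πd²) = 1.26×10²⁵/(4π×(1.84×10¹²)²) = 0.297 W m⁻².
Energy balance: absorbed = emitted ⇒ πR²·S(1−A) = 4πR²·σT_eq⁴, so T_eq⁴ = S(1−A)/(4σ).
T_eq = [0.297 × 0.89 / (4 × 5.67×10⁻⁸)]^(1/4) = (1.17×10⁶)^(1/4) = 32.9 K.

T_eq ≈ 32.9 K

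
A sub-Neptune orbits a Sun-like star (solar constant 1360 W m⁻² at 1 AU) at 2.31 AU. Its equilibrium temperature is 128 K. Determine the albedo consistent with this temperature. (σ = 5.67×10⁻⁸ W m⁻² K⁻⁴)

A ≈ 0.76

Flux at 2.31 AU: S = 1360/2.31² = 255 W m⁻².
From T_eq⁴ = S(1−A)/(4σ): 1−A = 4σT_eq⁴/S.
1−A = 4 × 5.67×10⁻⁸ × (128)⁴ / 255 = 0.239.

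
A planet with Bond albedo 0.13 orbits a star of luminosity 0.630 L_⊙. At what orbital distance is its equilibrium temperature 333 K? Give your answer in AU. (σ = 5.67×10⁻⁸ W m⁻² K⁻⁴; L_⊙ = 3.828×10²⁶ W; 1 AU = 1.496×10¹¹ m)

L = 0.630 × 3.828×10²⁶ = 2.41×10²⁶ W.
From T_eq⁴ = L(1−A)/(16πσd²): d = √[L(1−A)/(16πσT_eq⁴)].
d = √[2.41×10²⁶ × 0.87 / (16π × 5.67×10⁻⁸ × (333)⁴)] = 7.74×10¹⁰ m = 0.517 AU.

d ≈ 0.517 AU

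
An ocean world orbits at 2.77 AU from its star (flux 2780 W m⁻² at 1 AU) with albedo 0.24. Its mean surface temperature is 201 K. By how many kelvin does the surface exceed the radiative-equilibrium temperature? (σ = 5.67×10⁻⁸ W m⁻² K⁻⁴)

ΔT ≈ 14.3 K

S = 2780/2.77² = 362.3 W m⁻².
T_eq = [S(1−A)/(4σ)]^(1/4) = [362.3×0.76/(4×5.67×10⁻⁸)]^(1/4) = 186.7 K.
ΔT = T_surf − T_eq = 201 − 186.7.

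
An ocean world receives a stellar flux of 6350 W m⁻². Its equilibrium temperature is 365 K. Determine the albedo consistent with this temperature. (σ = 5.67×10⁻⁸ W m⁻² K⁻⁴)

From T_eq⁴ = S(1−A)/(4σ): 1−A = 4σT_eq⁴/S.
1−A = 4 × 5.67×10⁻⁸ × (365)⁴ / 6350 = 0.634.

A ≈ 0.37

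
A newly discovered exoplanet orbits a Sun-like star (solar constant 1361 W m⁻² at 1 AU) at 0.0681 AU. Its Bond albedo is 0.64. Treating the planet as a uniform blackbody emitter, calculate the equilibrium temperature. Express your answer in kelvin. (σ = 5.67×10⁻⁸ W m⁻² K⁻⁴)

Flux at 0.0681 AU: S = 1361/0.0681² = 2.93×10⁵ W m⁻².
Energy balance: absorbed = emitted ⇒ πR²·S(1−A) = 4πR²·σT_eq⁴, so T_eq⁴ = S(1−A)/(4σ).
T_eq = [2.93×10⁵ × 0.36 / (4 × 5.67×10⁻⁸)]^(1/4) = (4.66×10¹¹)^(1/4) = 826 K.

T_eq ≈ 826 K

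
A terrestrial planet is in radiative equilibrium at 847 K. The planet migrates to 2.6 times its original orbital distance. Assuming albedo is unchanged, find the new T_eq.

T_eq ∝ L^(1/4) · d^(−1/2).
T′ = 847 / 2.6^(1/2) = 525 K.

T_eq ≈ 525 K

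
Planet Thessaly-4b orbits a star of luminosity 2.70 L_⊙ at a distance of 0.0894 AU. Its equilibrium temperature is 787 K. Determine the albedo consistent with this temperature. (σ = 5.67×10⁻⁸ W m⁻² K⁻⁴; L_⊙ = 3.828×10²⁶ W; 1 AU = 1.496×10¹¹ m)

d = 0.0894 AU = 1.34×10¹⁰ m.
L = 2.70 × 3.828×10²⁶ = 1.03×10²⁷ W.
Flux: S = L/(4πd²) = 1.03×10²⁷/(4π×(1.34×10¹⁰)²) = 4.60×10⁵ W m⁻².
From T_eq⁴ = S(1−A)/(4σ): 1−A = 4σT_eq⁴/S.
1−A = 4 × 5.67×10⁻⁸ × (787)⁴ / 4.60×10⁵ = 0.189.

A ≈ 0.81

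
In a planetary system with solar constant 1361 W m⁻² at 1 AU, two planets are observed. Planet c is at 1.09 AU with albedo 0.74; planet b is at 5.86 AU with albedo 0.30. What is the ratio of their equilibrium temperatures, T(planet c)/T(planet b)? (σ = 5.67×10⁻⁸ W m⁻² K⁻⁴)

T_eq = [S₀(1−A)/(4σd²)]^(1/4), so T ∝ (1−A)^(1/4) / √d.
T₁ = [1361×0.26/(4×5.67×10⁻⁸×1.09²)]^(1/4) = 190.36 K.
T₂ = [1361×0.70/(4×5.67×10⁻⁸×5.86²)]^(1/4) = 105.17 K.

T₁/T₂ ≈ 1.810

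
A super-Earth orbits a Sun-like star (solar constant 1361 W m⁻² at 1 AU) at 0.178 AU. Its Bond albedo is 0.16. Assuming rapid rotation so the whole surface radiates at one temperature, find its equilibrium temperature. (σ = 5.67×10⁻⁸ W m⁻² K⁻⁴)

T_eq ≈ 632 K

Flux at 0.178 AU: S = 1361/0.178² = 4.30×10⁴ W m⁻².
Energy balance: absorbed = emitted ⇒ πR²·S(1−A) = 4πR²·σT_eq⁴, so T_eq⁴ = S(1−A)/(4σ).
T_eq = [4.30×10⁴ × 0.84 / (4 × 5.67×10⁻⁸)]^(1/4) = (1.59×10¹¹)^(1/4) = 632 K.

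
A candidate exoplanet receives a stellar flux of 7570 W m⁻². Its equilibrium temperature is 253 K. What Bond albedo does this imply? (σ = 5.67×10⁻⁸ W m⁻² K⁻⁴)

From T_eq⁴ = S(1−A)/(4σ): 1−A = 4σT_eq⁴/S.
1−A = 4 × 5.67×10⁻⁸ × (253)⁴ / 7570 = 0.123.

A ≈ 0.88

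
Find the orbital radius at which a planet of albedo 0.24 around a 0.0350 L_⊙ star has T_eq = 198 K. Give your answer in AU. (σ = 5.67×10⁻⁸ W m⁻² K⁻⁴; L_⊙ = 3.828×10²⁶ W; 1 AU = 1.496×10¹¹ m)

d ≈ 0.322 AU

L = 0.0350 × 3.828×10²⁶ = 1.34×10²⁵ W.
From T_eq⁴ = L(1−A)/(16πσd²): d = √[L(1−A)/(16πσT_eq⁴)].
d = √[1.34×10²⁵ × 0.76 / (16π × 5.67×10⁻⁸ × (198)⁴)] = 4.82×10¹⁰ m = 0.322 AU.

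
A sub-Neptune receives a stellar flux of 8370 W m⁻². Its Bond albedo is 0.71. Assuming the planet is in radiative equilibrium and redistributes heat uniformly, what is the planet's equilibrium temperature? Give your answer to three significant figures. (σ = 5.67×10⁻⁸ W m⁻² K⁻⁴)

Energy balance: absorbed = emitted ⇒ πR²·S(1−A) = 4πR²·σT_eq⁴, so T_eq⁴ = S(1−A)/(4σ).
T_eq = [8370 × 0.29 / (4 × 5.67×10⁻⁸)]^(1/4) = (1.07×10¹⁰)^(1/4) = 322 K.

T_eq ≈ 322 K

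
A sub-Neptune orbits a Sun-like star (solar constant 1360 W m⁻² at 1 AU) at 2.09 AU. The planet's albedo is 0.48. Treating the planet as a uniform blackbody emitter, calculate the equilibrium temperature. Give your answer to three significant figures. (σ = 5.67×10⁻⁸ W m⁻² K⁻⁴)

Flux at 2.09 AU: S = 1360/2.09² = 311 W m⁻².
Energy balance: absorbed = emitted ⇒ πR²·S(1−A) = 4πR²·σT_eq⁴, so T_eq⁴ = S(1−A)/(4σ).
T_eq = [311 × 0.52 / (4 × 5.67×10⁻⁸)]^(1/4) = (7.14×10⁸)^(1/4) = 163 K.

T_eq ≈ 163 K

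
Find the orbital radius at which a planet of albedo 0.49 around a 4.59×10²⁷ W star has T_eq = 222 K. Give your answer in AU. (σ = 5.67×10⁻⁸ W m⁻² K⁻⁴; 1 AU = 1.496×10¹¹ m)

From T_eq⁴ = L(1−A)/(16πσd²): d = √[L(1−A)/(16πσT_eq⁴)].
d = √[4.59×10²⁷ × 0.51 / (16π × 5.67×10⁻⁸ × (222)⁴)] = 5.82×10¹¹ m = 3.89 AU.

d ≈ 3.89 AU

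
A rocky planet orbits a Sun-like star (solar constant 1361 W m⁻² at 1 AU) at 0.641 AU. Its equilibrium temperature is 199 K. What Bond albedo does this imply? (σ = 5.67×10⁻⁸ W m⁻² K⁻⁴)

A ≈ 0.89

Flux at 0.641 AU: S = 1361/0.641² = 3310 W m⁻².
From T_eq⁴ = S(1−A)/(4σ): 1−A = 4σT_eq⁴/S.
1−A = 4 × 5.67×10⁻⁸ × (199)⁴ / 3310 = 0.107.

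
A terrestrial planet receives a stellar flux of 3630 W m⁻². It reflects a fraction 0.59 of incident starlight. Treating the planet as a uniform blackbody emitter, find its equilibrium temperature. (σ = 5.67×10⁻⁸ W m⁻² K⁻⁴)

T_eq ≈ 285 K

Energy balance: absorbed = emitted ⇒ πR²·S(1−A) = 4πR²·σT_eq⁴, so T_eq⁴ = S(1−A)/(4σ).
T_eq = [3630 × 0.41 / (4 × 5.67×10⁻⁸)]^(1/4) = (6.56×10⁹)^(1/4) = 285 K.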